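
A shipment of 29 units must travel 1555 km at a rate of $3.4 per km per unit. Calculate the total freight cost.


TC = dist * cost * units = 1555 * 3.4 * 29 = $153323.00

$153323.00


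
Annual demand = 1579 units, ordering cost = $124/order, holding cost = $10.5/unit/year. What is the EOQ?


Formula: EOQ = sqrt(2 * D * S / H)
Numerator: 2 * 1579 * 124 = 391592
2DS/H = 391592 / 10.5 = 37294.5
EOQ = sqrt(37294.5) = 193.1 units

193.1 units


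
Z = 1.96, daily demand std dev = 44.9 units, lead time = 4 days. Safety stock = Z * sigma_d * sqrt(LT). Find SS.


Formula: SS = z * sigma_d * sqrt(LT)
sqrt(LT) = sqrt(4) = 2.0
SS = 1.96 * 44.9 * 2.0
SS = 176.0 units

176.0 units


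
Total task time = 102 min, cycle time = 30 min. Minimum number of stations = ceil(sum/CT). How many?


Formula: N_min = ceil(Sum of Task Times / Cycle Time)
N_min = ceil(102 min / 30 min) = ceil(3.4)
N_min = 4 stations

4


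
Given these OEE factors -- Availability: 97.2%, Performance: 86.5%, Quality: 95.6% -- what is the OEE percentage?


Formula: OEE = Availability * Performance * Quality / 10000
A * P = 97.2% * 86.5% / 100 = 84.08%
OEE = 84.08% * 95.6% / 100 = 80.4%

80.4%


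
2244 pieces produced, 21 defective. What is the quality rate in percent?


Formula: Quality Rate = Good Pieces / Total Pieces * 100
Good pieces = 2244 - 21 = 2223
QR = 2223 / 2244 * 100 = 99.1%

99.1%


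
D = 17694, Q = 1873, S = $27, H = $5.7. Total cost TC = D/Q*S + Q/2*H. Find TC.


TC = 17694/1873 * 27 + 1873/2 * 5.7

$5593.12


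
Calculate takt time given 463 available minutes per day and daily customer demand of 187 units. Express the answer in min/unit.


Formula: Takt Time = Available Production Time / Customer Demand
Takt = 463 min/day / 187 units/day
Takt = 2.48 min/unit

2.48 min/unit


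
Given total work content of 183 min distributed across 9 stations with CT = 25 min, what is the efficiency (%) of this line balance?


Formula: Efficiency = Sum of Task Times / (N_stations * CT) * 100
Total station capacity = 9 stations * 25 min = 225 min
Efficiency = 183 / 225 * 100 = 81.3%

81.3%


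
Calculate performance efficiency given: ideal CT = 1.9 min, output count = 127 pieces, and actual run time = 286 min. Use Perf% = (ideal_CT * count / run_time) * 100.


Formula: Performance = (Ideal CT * Total Count) / Run Time * 100
Ideal output time = 1.9 * 127 = 241.3 min
Performance = 241.3 / 286 * 100 = 84.4%

84.4%


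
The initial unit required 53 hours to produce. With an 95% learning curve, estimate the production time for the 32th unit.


Formula: T_n = T_1 * (learning_rate)^(log2(n)) where learning_rate = rate/100
Doublings = log2(32) = 5
T_n = 53 * 0.95^5
T_n = 53 * 0.7738 = 41.0 hours

41.0 hours


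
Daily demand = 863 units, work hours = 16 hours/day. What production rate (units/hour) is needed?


Formula: Production Rate = Daily Demand / Available Hours
Rate = 863 units/day / 16 hours/day
Rate = 53.9 units/hour

53.9 units/hour


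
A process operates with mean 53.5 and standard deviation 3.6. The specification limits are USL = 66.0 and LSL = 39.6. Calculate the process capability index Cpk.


Cpu = (66.0 - 53.5) / (3 * 3.6) = 1.16
Cpl = (53.5 - 39.6) / (3 * 3.6) = 1.29
Cpk = min(1.16, 1.29) = 1.16

1.16


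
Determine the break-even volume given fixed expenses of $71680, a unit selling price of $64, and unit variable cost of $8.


Formula: BEQ = Fixed Costs / (Price - Variable Cost)
Contribution margin = $64 - $8 = $56/unit
BEQ = ceil($71680 / $56/unit) = ceil(1280.0) = 1280 units

1280 units


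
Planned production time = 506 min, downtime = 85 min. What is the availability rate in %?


Formula: Availability = (Planned Time - Downtime) / Planned Time * 100
Uptime = 506 - 85 = 421 min
Availability = 421 / 506 * 100 = 83.2%

83.2%


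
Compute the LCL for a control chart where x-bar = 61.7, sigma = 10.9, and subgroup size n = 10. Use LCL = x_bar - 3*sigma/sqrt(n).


LCL = 61.7 - 3 * 10.9 / sqrt(10)

51.36


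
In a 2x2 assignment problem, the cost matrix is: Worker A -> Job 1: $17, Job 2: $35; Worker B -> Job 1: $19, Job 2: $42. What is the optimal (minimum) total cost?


Option 1: A->1 + B->2 = $17 + $42 = $59
Option 2: A->2 + B->1 = $35 + $19 = $54
Min cost = min($59, $54) = $54

$54


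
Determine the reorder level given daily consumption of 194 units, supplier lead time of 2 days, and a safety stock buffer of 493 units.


Formula: ROP = (Daily Demand * Lead Time) + Safety Stock
Demand during lead time = 194 * 2 = 388 units
ROP = 388 + 493 = 881 units

881 units


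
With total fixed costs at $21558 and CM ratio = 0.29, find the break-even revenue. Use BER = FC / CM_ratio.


Formula: BER = Fixed Costs / Contribution Margin Ratio
BER = $21558 / 0.29
BER = $74337.93 (to the nearest cent)

$74337.93


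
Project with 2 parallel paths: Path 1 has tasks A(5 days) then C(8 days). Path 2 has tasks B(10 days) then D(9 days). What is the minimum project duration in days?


Path 1 = 5 + 8 = 13 days
Path 2 = 10 + 9 = 19 days
Duration = max(13, 19) = 19 days

19 days


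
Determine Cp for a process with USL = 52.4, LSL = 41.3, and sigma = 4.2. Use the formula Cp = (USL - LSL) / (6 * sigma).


Cp = (52.4 - 41.3) / (6 * 4.2)

0.44


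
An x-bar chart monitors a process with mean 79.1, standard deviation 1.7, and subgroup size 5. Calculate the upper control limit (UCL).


UCL = 79.1 + 3 * 1.7 / sqrt(5)

81.38


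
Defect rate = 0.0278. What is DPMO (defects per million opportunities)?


DPMO = defect_rate * 1000000 = 0.0278 * 1000000

27800


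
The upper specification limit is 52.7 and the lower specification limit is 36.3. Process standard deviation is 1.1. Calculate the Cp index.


Cp = (52.7 - 36.3) / (6 * 1.1)

2.48


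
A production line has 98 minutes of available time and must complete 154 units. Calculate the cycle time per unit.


Formula: CT = Available Time / Number of Units
CT = 98 min / 154 units
CT = 0.64 min/unit

0.64 min/unit


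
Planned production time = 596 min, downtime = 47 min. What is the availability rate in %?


Formula: Availability = (Planned Time - Downtime) / Planned Time * 100
Uptime = 596 - 47 = 549 min
Availability = 549 / 596 * 100 = 92.1%

92.1%


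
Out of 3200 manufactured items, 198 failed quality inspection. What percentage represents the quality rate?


Formula: Quality Rate = Good Pieces / Total Pieces * 100
Good pieces = 3200 - 198 = 3002
QR = 3002 / 3200 * 100 = 93.8%

93.8%


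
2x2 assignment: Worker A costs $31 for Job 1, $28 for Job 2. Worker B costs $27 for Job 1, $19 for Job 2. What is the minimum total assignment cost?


Option 1: A->1 + B->2 = $31 + $19 = $50
Option 2: A->2 + B->1 = $28 + $27 = $55
Min cost = min($50, $55) = $50

$50


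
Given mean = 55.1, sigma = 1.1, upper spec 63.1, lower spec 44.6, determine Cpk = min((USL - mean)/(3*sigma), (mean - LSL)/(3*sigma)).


Cpu = (63.1 - 55.1) / (3 * 1.1) = 2.42
Cpl = (55.1 - 44.6) / (3 * 1.1) = 3.18
Cpk = min(2.42, 3.18) = 2.42

2.42


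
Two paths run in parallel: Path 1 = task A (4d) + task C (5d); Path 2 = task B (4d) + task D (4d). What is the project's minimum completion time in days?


Path 1 = 4 + 5 = 9 days
Path 2 = 4 + 4 = 8 days
Duration = max(9, 8) = 9 days

9 days


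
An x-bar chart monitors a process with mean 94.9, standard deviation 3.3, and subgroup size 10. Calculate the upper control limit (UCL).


UCL = 94.9 + 3 * 3.3 / sqrt(10)

98.03


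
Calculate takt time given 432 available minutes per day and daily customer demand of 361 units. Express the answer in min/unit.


Formula: Takt Time = Available Production Time / Customer Demand
Takt = 432 min/day / 361 units/day
Takt = 1.2 min/unit

1.2 min/unit


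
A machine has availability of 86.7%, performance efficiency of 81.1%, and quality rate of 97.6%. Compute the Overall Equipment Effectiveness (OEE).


Formula: OEE = Availability * Performance * Quality / 10000
A * P = 86.7% * 81.1% / 100 = 70.31%
OEE = 70.31% * 97.6% / 100 = 68.6%

68.6%


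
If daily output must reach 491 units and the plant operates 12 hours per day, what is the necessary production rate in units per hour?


Formula: Production Rate = Daily Demand / Available Hours
Rate = 491 units/day / 12 hours/day
Rate = 40.9 units/hour

40.9 units/hour


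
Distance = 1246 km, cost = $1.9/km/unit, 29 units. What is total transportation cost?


TC = dist * cost * units = 1246 * 1.9 * 29 = $68654.60

$68654.60


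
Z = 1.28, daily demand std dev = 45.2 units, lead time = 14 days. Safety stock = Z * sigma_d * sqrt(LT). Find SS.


Formula: SS = z * sigma_d * sqrt(LT)
sqrt(LT) = sqrt(14) = 3.7417
SS = 1.28 * 45.2 * 3.7417
SS = 216.5 units

216.5 units


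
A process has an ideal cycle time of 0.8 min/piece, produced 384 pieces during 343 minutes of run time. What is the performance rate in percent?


Formula: Performance = (Ideal CT * Total Count) / Run Time * 100
Ideal output time = 0.8 * 384 = 307.2 min
Performance = 307.2 / 343 * 100 = 89.6%

89.6%


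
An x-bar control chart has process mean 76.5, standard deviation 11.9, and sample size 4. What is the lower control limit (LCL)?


LCL = 76.5 - 3 * 11.9 / sqrt(4)

58.65


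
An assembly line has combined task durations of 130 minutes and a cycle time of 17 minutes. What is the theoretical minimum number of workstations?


Formula: N_min = ceil(Sum of Task Times / Cycle Time)
N_min = ceil(130 min / 17 min) = ceil(7.6471)
N_min = 8 stations

8


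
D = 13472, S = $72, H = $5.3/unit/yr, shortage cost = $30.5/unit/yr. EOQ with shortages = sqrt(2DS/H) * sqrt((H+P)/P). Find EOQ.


Formula: EOQ* = sqrt(2DS/H) * sqrt((H+P)/P)
Base EOQ = sqrt(2*13472*72/5.3) = 605.01 units
Correction = sqrt((5.3+30.5)/30.5) = 1.08341
EOQ* = 605.01 * 1.08341 = 655.5 units

655.5 units


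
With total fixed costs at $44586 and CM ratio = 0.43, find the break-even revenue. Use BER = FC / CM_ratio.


Formula: BER = Fixed Costs / Contribution Margin Ratio
BER = $44586 / 0.43
BER = $103688.37 (to the nearest cent)

$103688.37


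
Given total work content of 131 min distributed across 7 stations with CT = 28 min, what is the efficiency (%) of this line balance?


Formula: Efficiency = Sum of Task Times / (N_stations * CT) * 100
Total station capacity = 7 stations * 28 min = 196 min
Efficiency = 131 / 196 * 100 = 66.8%

66.8%


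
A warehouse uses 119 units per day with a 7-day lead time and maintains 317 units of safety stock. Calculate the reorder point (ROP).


Formula: ROP = (Daily Demand * Lead Time) + Safety Stock
Demand during lead time = 119 * 7 = 833 units
ROP = 833 + 317 = 1150 units

1150 units


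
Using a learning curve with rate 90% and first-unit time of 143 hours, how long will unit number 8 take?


Formula: T_n = T_1 * (learning_rate)^(log2(n)) where learning_rate = rate/100
Doublings = log2(8) = 3
T_n = 143 * 0.9^3
T_n = 143 * 0.729 = 104.2 hours

104.2 hours


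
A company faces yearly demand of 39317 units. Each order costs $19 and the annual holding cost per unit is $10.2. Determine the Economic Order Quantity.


Formula: EOQ = sqrt(2 * D * S / H)
Numerator: 2 * 39317 * 19 = 1494046
2DS/H = 1494046 / 10.2 = 146475.1
EOQ = sqrt(146475.1) = 382.7 units

382.7 units


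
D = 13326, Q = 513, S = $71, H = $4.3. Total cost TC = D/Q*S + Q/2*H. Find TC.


TC = 13326/513 * 71 + 513/2 * 4.3

$2947.29


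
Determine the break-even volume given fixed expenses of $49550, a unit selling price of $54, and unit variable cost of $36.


Formula: BEQ = Fixed Costs / (Price - Variable Cost)
Contribution margin = $54 - $36 = $18/unit
BEQ = ceil($49550 / $18/unit) = ceil(2752.78) = 2753 units

2753 units


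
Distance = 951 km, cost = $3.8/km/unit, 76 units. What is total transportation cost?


TC = dist * cost * units = 951 * 3.8 * 76 = $274648.80

$274648.80


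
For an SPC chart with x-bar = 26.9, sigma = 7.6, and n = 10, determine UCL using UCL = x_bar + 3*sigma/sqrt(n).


UCL = 26.9 + 3 * 7.6 / sqrt(10)

34.11


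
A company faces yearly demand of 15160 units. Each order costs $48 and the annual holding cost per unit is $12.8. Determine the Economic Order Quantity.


Formula: EOQ = sqrt(2 * D * S / H)
Numerator: 2 * 15160 * 48 = 1455360
2DS/H = 1455360 / 12.8 = 113700.0
EOQ = sqrt(113700.0) = 337.2 units

337.2 units


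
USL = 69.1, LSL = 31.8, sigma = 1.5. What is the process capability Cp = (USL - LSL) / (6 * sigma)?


Cp = (69.1 - 31.8) / (6 * 1.5)

4.14


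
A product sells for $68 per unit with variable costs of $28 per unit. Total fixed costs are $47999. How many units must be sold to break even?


Formula: BEQ = Fixed Costs / (Price - Variable Cost)
Contribution margin = $68 - $28 = $40/unit
BEQ = ceil($47999 / $40/unit) = ceil(1199.97) = 1200 units

1200 units


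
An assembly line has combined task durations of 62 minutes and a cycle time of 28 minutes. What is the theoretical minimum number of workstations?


Formula: N_min = ceil(Sum of Task Times / Cycle Time)
N_min = ceil(62 min / 28 min) = ceil(2.2143)
N_min = 3 stations

3


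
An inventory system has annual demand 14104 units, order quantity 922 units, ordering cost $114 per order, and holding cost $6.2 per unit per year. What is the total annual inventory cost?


TC = 14104/922 * 114 + 922/2 * 6.2

$4602.08


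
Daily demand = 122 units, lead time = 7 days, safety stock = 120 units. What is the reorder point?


Formula: ROP = (Daily Demand * Lead Time) + Safety Stock
Demand during lead time = 122 * 7 = 854 units
ROP = 854 + 120 = 974 units

974 units


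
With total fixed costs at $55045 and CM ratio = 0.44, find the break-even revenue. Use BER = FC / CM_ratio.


Formula: BER = Fixed Costs / Contribution Margin Ratio
BER = $55045 / 0.44
BER = $125102.27 (to the nearest cent)

$125102.27


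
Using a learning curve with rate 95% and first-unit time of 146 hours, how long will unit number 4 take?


Formula: T_n = T_1 * (learning_rate)^(log2(n)) where learning_rate = rate/100
Doublings = log2(4) = 2
T_n = 146 * 0.95^2
T_n = 146 * 0.9025 = 131.8 hours

131.8 hours


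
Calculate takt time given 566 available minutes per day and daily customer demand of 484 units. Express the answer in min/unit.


Formula: Takt Time = Available Production Time / Customer Demand
Takt = 566 min/day / 484 units/day
Takt = 1.17 min/unit

1.17 min/unit


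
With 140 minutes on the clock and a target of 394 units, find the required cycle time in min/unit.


Formula: CT = Available Time / Number of Units
CT = 140 min / 394 units
CT = 0.36 min/unit

0.36 min/unit


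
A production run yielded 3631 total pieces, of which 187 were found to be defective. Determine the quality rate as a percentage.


Formula: Quality Rate = Good Pieces / Total Pieces * 100
Good pieces = 3631 - 187 = 3444
QR = 3444 / 3631 * 100 = 94.8%

94.8%


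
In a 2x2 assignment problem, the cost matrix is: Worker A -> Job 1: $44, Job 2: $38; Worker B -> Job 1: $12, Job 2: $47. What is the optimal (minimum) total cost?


Option 1: A->1 + B->2 = $44 + $47 = $91
Option 2: A->2 + B->1 = $38 + $12 = $50
Min cost = min($91, $50) = $50

$50


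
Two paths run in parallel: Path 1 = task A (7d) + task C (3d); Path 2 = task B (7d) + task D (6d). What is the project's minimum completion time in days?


Path 1 = 7 + 3 = 10 days
Path 2 = 7 + 6 = 13 days
Duration = max(10, 13) = 13 days

13 days


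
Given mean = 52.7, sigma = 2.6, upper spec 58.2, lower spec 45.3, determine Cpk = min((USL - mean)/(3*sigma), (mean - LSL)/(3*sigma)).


Cpu = (58.2 - 52.7) / (3 * 2.6) = 0.71
Cpl = (52.7 - 45.3) / (3 * 2.6) = 0.95
Cpk = min(0.71, 0.95) = 0.71

0.71


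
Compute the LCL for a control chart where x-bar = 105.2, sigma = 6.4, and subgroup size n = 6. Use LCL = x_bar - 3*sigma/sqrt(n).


LCL = 105.2 - 3 * 6.4 / sqrt(6)

97.36


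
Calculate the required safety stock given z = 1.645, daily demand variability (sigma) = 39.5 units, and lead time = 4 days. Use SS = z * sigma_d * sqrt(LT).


Formula: SS = z * sigma_d * sqrt(LT)
sqrt(LT) = sqrt(4) = 2.0
SS = 1.645 * 39.5 * 2.0
SS = 130.0 units

130.0 units


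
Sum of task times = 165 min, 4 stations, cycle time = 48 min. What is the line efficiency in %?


Formula: Efficiency = Sum of Task Times / (N_stations * CT) * 100
Total station capacity = 4 stations * 48 min = 192 min
Efficiency = 165 / 192 * 100 = 85.9%

85.9%


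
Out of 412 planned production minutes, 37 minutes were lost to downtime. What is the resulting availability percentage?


Formula: Availability = (Planned Time - Downtime) / Planned Time * 100
Uptime = 412 - 37 = 375 min
Availability = 375 / 412 * 100 = 91.0%

91.0%


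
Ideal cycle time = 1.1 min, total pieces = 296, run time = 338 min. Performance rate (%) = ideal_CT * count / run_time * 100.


Formula: Performance = (Ideal CT * Total Count) / Run Time * 100
Ideal output time = 1.1 * 296 = 325.6 min
Performance = 325.6 / 338 * 100 = 96.3%

96.3%


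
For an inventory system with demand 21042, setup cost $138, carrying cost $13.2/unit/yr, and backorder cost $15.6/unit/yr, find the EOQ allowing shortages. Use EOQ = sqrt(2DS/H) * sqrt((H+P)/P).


Formula: EOQ* = sqrt(2DS/H) * sqrt((H+P)/P)
Base EOQ = sqrt(2*21042*138/13.2) = 663.3 units
Correction = sqrt((13.2+15.6)/15.6) = 1.35873
EOQ* = 663.3 * 1.35873 = 901.2 units

901.2 units


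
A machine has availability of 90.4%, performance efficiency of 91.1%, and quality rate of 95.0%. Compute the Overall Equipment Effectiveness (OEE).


Formula: OEE = Availability * Performance * Quality / 10000
A * P = 90.4% * 91.1% / 100 = 82.35%
OEE = 82.35% * 95.0% / 100 = 78.2%

78.2%


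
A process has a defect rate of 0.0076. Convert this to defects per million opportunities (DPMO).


DPMO = defect_rate * 1000000 = 0.0076 * 1000000

7600


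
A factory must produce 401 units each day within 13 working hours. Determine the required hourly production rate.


Formula: Production Rate = Daily Demand / Available Hours
Rate = 401 units/day / 13 hours/day
Rate = 30.8 units/hour

30.8 units/hour


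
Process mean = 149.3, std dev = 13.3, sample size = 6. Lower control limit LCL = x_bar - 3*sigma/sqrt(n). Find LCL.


LCL = 149.3 - 3 * 13.3 / sqrt(6)

133.01


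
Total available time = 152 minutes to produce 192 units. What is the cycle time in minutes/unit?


Formula: CT = Available Time / Number of Units
CT = 152 min / 192 units
CT = 0.79 min/unit

0.79 min/unit


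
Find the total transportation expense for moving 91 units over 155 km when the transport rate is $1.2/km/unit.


TC = dist * cost * units = 155 * 1.2 * 91 = $16926.00

$16926.00


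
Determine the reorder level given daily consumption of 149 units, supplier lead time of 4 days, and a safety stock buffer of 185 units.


Formula: ROP = (Daily Demand * Lead Time) + Safety Stock
Demand during lead time = 149 * 4 = 596 units
ROP = 596 + 185 = 781 units

781 units


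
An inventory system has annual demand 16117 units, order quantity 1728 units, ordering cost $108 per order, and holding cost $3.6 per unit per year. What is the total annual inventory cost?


TC = 16117/1728 * 108 + 1728/2 * 3.6

$4117.71


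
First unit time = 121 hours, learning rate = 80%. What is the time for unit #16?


Formula: T_n = T_1 * (learning_rate)^(log2(n)) where learning_rate = rate/100
Doublings = log2(16) = 4
T_n = 121 * 0.8^4
T_n = 121 * 0.4096 = 49.6 hours

49.6 hours


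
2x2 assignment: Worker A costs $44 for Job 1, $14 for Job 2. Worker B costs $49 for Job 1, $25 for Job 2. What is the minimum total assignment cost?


Option 1: A->1 + B->2 = $44 + $25 = $69
Option 2: A->2 + B->1 = $14 + $49 = $63
Min cost = min($69, $63) = $63

$63


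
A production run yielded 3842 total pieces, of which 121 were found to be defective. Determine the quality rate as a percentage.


Formula: Quality Rate = Good Pieces / Total Pieces * 100
Good pieces = 3842 - 121 = 3721
QR = 3721 / 3842 * 100 = 96.9%

96.9%


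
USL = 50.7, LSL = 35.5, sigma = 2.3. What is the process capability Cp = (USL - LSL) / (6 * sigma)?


Cp = (50.7 - 35.5) / (6 * 2.3)

1.1


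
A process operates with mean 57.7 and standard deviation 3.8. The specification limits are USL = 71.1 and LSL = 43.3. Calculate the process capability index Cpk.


Cpu = (71.1 - 57.7) / (3 * 3.8) = 1.18
Cpl = (57.7 - 43.3) / (3 * 3.8) = 1.26
Cpk = min(1.18, 1.26) = 1.18

1.18


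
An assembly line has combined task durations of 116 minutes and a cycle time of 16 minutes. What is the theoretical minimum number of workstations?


Formula: N_min = ceil(Sum of Task Times / Cycle Time)
N_min = ceil(116 min / 16 min) = ceil(7.25)
N_min = 8 stations

8


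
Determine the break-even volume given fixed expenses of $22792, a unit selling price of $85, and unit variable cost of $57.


Formula: BEQ = Fixed Costs / (Price - Variable Cost)
Contribution margin = $85 - $57 = $28/unit
BEQ = ceil($22792 / $28/unit) = ceil(814.0) = 814 units

814 units


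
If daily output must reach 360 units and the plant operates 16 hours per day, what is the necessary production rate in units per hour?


Formula: Production Rate = Daily Demand / Available Hours
Rate = 360 units/day / 16 hours/day
Rate = 22.5 units/hour

22.5 units/hour


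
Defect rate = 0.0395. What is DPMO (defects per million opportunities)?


DPMO = defect_rate * 1000000 = 0.0395 * 1000000

39500


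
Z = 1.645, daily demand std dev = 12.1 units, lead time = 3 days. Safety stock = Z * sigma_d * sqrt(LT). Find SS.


Formula: SS = z * sigma_d * sqrt(LT)
sqrt(LT) = sqrt(3) = 1.7321
SS = 1.645 * 12.1 * 1.7321
SS = 34.5 units

34.5 units


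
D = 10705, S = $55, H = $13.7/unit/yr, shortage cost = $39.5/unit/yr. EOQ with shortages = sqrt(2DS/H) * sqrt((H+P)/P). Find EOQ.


Formula: EOQ* = sqrt(2DS/H) * sqrt((H+P)/P)
Base EOQ = sqrt(2*10705*55/13.7) = 293.18 units
Correction = sqrt((13.7+39.5)/39.5) = 1.16053
EOQ* = 293.18 * 1.16053 = 340.2 units

340.2 units


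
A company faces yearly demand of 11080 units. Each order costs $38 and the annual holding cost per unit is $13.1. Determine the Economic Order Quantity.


Formula: EOQ = sqrt(2 * D * S / H)
Numerator: 2 * 11080 * 38 = 842080
2DS/H = 842080 / 13.1 = 64280.9
EOQ = sqrt(64280.9) = 253.5 units

253.5 units


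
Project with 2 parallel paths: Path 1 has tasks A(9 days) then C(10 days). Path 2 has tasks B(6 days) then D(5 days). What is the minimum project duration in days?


Path 1 = 9 + 10 = 19 days
Path 2 = 6 + 5 = 11 days
Duration = max(19, 11) = 19 days

19 days


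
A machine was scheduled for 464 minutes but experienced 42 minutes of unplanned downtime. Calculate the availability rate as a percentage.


Formula: Availability = (Planned Time - Downtime) / Planned Time * 100
Uptime = 464 - 42 = 422 min
Availability = 422 / 464 * 100 = 90.9%

90.9%


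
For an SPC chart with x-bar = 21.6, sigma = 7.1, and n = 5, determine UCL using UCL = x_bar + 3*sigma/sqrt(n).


UCL = 21.6 + 3 * 7.1 / sqrt(5)

31.13


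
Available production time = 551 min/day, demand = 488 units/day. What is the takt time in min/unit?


Formula: Takt Time = Available Production Time / Customer Demand
Takt = 551 min/day / 488 units/day
Takt = 1.13 min/unit

1.13 min/unit


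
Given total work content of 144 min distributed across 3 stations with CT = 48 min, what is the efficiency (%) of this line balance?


Formula: Efficiency = Sum of Task Times / (N_stations * CT) * 100
Total station capacity = 3 stations * 48 min = 144 min
Efficiency = 144 / 144 * 100 = 100.0%

100.0%


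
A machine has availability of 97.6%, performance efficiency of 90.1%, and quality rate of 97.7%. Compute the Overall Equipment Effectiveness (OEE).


Formula: OEE = Availability * Performance * Quality / 10000
A * P = 97.6% * 90.1% / 100 = 87.94%
OEE = 87.94% * 97.7% / 100 = 85.9%

85.9%


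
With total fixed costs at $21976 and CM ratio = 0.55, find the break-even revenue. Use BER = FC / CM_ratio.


Formula: BER = Fixed Costs / Contribution Margin Ratio
BER = $21976 / 0.55
BER = $39956.36 (to the nearest cent)

$39956.36


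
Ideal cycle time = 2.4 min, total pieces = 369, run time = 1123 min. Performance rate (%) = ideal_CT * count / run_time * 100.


Formula: Performance = (Ideal CT * Total Count) / Run Time * 100
Ideal output time = 2.4 * 369 = 885.6 min
Performance = 885.6 / 1123 * 100 = 78.9%

78.9%


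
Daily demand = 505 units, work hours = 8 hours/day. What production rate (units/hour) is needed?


Formula: Production Rate = Daily Demand / Available Hours
Rate = 505 units/day / 8 hours/day
Rate = 63.1 units/hour

63.1 units/hour


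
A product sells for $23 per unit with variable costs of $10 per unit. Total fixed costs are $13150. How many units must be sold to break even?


Formula: BEQ = Fixed Costs / (Price - Variable Cost)
Contribution margin = $23 - $10 = $13/unit
BEQ = ceil($13150 / $13/unit) = ceil(1011.54) = 1012 units

1012 units


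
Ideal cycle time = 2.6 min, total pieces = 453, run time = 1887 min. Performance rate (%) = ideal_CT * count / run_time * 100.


Formula: Performance = (Ideal CT * Total Count) / Run Time * 100
Ideal output time = 2.6 * 453 = 1177.8 min
Performance = 1177.8 / 1887 * 100 = 62.4%

62.4%


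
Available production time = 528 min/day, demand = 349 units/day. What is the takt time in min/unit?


Formula: Takt Time = Available Production Time / Customer Demand
Takt = 528 min/day / 349 units/day
Takt = 1.51 min/unit

1.51 min/unit


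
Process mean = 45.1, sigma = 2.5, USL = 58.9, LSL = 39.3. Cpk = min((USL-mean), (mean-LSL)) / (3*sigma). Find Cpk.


Cpu = (58.9 - 45.1) / (3 * 2.5) = 1.84
Cpl = (45.1 - 39.3) / (3 * 2.5) = 0.77
Cpk = min(1.84, 0.77) = 0.77

0.77


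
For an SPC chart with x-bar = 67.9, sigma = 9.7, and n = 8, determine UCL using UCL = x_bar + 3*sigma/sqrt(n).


UCL = 67.9 + 3 * 9.7 / sqrt(8)

78.19


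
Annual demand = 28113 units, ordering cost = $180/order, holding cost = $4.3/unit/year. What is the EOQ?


Formula: EOQ = sqrt(2 * D * S / H)
Numerator: 2 * 28113 * 180 = 10120680
2DS/H = 10120680 / 4.3 = 2353646.5
EOQ = sqrt(2353646.5) = 1534.2 units

1534.2 units


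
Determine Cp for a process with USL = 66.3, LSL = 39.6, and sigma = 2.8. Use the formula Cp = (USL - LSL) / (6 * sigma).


Cp = (66.3 - 39.6) / (6 * 2.8)

1.59


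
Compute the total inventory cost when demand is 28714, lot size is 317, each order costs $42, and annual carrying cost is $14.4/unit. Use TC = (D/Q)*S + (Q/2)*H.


TC = 28714/317 * 42 + 317/2 * 14.4

$6086.78


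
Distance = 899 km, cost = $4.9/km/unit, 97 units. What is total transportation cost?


TC = dist * cost * units = 899 * 4.9 * 97 = $427294.70

$427294.70


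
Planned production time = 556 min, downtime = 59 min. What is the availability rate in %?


Formula: Availability = (Planned Time - Downtime) / Planned Time * 100
Uptime = 556 - 59 = 497 min
Availability = 497 / 556 * 100 = 89.4%

89.4%


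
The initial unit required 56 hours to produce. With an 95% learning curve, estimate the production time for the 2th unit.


Formula: T_n = T_1 * (learning_rate)^(log2(n)) where learning_rate = rate/100
Doublings = log2(2) = 1
T_n = 56 * 0.95^1
T_n = 56 * 0.95 = 53.2 hours

53.2 hours


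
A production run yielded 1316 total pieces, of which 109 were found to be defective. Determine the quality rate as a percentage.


Formula: Quality Rate = Good Pieces / Total Pieces * 100
Good pieces = 1316 - 109 = 1207
QR = 1207 / 1316 * 100 = 91.7%

91.7%


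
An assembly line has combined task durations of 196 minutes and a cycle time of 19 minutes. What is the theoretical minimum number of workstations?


Formula: N_min = ceil(Sum of Task Times / Cycle Time)
N_min = ceil(196 min / 19 min) = ceil(10.3158)
N_min = 11 stations

11


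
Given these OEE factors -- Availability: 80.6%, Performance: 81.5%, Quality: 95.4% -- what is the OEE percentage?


Formula: OEE = Availability * Performance * Quality / 10000
A * P = 80.6% * 81.5% / 100 = 65.69%
OEE = 65.69% * 95.4% / 100 = 62.7%

62.7%


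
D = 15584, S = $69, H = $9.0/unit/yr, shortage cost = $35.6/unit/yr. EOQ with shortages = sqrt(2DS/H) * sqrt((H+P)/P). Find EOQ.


Formula: EOQ* = sqrt(2DS/H) * sqrt((H+P)/P)
Base EOQ = sqrt(2*15584*69/9.0) = 488.83 units
Correction = sqrt((9.0+35.6)/35.6) = 1.11929
EOQ* = 488.83 * 1.11929 = 547.1 units

547.1 units


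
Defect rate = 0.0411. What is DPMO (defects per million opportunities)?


DPMO = defect_rate * 1000000 = 0.0411 * 1000000

41100


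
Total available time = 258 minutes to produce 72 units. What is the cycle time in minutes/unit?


Formula: CT = Available Time / Number of Units
CT = 258 min / 72 units
CT = 3.58 min/unit

3.58 min/unit


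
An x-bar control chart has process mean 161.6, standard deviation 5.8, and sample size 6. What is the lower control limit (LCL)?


LCL = 161.6 - 3 * 5.8 / sqrt(6)

154.5


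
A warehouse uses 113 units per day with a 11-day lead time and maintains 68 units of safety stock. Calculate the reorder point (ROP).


Formula: ROP = (Daily Demand * Lead Time) + Safety Stock
Demand during lead time = 113 * 11 = 1243 units
ROP = 1243 + 68 = 1311 units

1311 units


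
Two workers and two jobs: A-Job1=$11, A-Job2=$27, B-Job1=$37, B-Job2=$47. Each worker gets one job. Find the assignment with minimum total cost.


Option 1: A->1 + B->2 = $11 + $47 = $58
Option 2: A->2 + B->1 = $27 + $37 = $64
Min cost = min($58, $64) = $58

$58


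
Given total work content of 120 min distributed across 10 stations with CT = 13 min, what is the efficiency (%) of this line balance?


Formula: Efficiency = Sum of Task Times / (N_stations * CT) * 100
Total station capacity = 10 stations * 13 min = 130 min
Efficiency = 120 / 130 * 100 = 92.3%

92.3%


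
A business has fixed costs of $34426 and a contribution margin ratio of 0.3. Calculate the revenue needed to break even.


Formula: BER = Fixed Costs / Contribution Margin Ratio
BER = $34426 / 0.3
BER = $114753.33 (to the nearest cent)

$114753.33


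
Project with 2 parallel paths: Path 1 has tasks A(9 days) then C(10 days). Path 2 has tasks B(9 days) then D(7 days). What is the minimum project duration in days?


Path 1 = 9 + 10 = 19 days
Path 2 = 9 + 7 = 16 days
Duration = max(19, 16) = 19 days

19 days


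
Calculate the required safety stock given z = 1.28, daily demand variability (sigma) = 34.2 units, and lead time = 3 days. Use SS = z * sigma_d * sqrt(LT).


Formula: SS = z * sigma_d * sqrt(LT)
sqrt(LT) = sqrt(3) = 1.7321
SS = 1.28 * 34.2 * 1.7321
SS = 75.8 units

75.8 units


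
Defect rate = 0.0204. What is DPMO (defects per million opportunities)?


DPMO = defect_rate * 1000000 = 0.0204 * 1000000

20400


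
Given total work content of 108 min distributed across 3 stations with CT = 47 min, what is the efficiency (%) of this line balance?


Formula: Efficiency = Sum of Task Times / (N_stations * CT) * 100
Total station capacity = 3 stations * 47 min = 141 min
Efficiency = 108 / 141 * 100 = 76.6%

76.6%


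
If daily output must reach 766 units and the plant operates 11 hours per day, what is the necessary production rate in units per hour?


Formula: Production Rate = Daily Demand / Available Hours
Rate = 766 units/day / 11 hours/day
Rate = 69.6 units/hour

69.6 units/hour


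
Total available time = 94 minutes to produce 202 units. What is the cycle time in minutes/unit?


Formula: CT = Available Time / Number of Units
CT = 94 min / 202 units
CT = 0.47 min/unit

0.47 min/unit


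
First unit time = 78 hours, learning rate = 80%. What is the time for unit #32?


Formula: T_n = T_1 * (learning_rate)^(log2(n)) where learning_rate = rate/100
Doublings = log2(32) = 5
T_n = 78 * 0.8^5
T_n = 78 * 0.3277 = 25.6 hours

25.6 hours


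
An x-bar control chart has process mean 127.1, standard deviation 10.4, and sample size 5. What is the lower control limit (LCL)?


LCL = 127.1 - 3 * 10.4 / sqrt(5)

113.15


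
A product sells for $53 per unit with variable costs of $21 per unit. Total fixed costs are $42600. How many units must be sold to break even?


Formula: BEQ = Fixed Costs / (Price - Variable Cost)
Contribution margin = $53 - $21 = $32/unit
BEQ = ceil($42600 / $32/unit) = ceil(1331.25) = 1332 units

1332 units


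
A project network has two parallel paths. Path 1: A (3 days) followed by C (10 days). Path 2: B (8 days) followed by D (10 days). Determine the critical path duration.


Path 1 = 3 + 10 = 13 days
Path 2 = 8 + 10 = 18 days
Duration = max(13, 18) = 18 days

18 days


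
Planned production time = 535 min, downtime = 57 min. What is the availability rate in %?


Formula: Availability = (Planned Time - Downtime) / Planned Time * 100
Uptime = 535 - 57 = 478 min
Availability = 478 / 535 * 100 = 89.3%

89.3%


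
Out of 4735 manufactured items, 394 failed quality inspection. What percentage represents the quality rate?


Formula: Quality Rate = Good Pieces / Total Pieces * 100
Good pieces = 4735 - 394 = 4341
QR = 4341 / 4735 * 100 = 91.7%

91.7%


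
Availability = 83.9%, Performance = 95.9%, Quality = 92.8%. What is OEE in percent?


Formula: OEE = Availability * Performance * Quality / 10000
A * P = 83.9% * 95.9% / 100 = 80.46%
OEE = 80.46% * 92.8% / 100 = 74.7%

74.7%


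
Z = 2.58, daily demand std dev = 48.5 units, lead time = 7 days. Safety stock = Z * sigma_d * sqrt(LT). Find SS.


Formula: SS = z * sigma_d * sqrt(LT)
sqrt(LT) = sqrt(7) = 2.6458
SS = 2.58 * 48.5 * 2.6458
SS = 331.1 units

331.1 units


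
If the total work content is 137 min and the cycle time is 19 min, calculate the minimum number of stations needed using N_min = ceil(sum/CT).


Formula: N_min = ceil(Sum of Task Times / Cycle Time)
N_min = ceil(137 min / 19 min) = ceil(7.2105)
N_min = 8 stations

8


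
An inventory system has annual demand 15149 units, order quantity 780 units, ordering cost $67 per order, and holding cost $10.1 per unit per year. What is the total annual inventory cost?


TC = 15149/780 * 67 + 780/2 * 10.1

$5240.26


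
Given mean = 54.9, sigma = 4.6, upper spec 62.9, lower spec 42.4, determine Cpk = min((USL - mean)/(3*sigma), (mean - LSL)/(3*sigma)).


Cpu = (62.9 - 54.9) / (3 * 4.6) = 0.58
Cpl = (54.9 - 42.4) / (3 * 4.6) = 0.91
Cpk = min(0.58, 0.91) = 0.58

0.58


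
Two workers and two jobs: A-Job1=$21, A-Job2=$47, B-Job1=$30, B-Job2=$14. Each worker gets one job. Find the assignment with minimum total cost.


Option 1: A->1 + B->2 = $21 + $14 = $35
Option 2: A->2 + B->1 = $47 + $30 = $77
Min cost = min($35, $77) = $35

$35


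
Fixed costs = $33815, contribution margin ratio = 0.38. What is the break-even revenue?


Formula: BER = Fixed Costs / Contribution Margin Ratio
BER = $33815 / 0.38
BER = $88986.84 (to the nearest cent)

$88986.84


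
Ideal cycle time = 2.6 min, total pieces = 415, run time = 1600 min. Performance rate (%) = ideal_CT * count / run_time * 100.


Formula: Performance = (Ideal CT * Total Count) / Run Time * 100
Ideal output time = 2.6 * 415 = 1079.0 min
Performance = 1079.0 / 1600 * 100 = 67.4%

67.4%


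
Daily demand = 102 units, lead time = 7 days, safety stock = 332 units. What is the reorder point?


Formula: ROP = (Daily Demand * Lead Time) + Safety Stock
Demand during lead time = 102 * 7 = 714 units
ROP = 714 + 332 = 1046 units

1046 units


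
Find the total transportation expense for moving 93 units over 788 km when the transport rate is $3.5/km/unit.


TC = dist * cost * units = 788 * 3.5 * 93 = $256494.00

$256494.00


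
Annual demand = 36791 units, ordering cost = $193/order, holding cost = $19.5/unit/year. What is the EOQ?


Formula: EOQ = sqrt(2 * D * S / H)
Numerator: 2 * 36791 * 193 = 14201326
2DS/H = 14201326 / 19.5 = 728273.1
EOQ = sqrt(728273.1) = 853.4 units

853.4 units


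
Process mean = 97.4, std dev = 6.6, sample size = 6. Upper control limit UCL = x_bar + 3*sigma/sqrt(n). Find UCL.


UCL = 97.4 + 3 * 6.6 / sqrt(6)

105.48


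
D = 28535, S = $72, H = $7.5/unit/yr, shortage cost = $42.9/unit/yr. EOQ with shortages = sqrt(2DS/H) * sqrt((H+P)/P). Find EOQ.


Formula: EOQ* = sqrt(2DS/H) * sqrt((H+P)/P)
Base EOQ = sqrt(2*28535*72/7.5) = 740.18 units
Correction = sqrt((7.5+42.9)/42.9) = 1.08389
EOQ* = 740.18 * 1.08389 = 802.3 units

802.3 units


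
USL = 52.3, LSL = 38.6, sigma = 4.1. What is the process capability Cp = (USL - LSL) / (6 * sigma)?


Cp = (52.3 - 38.6) / (6 * 4.1)

0.56


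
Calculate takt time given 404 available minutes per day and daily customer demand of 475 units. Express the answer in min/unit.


Formula: Takt Time = Available Production Time / Customer Demand
Takt = 404 min/day / 475 units/day
Takt = 0.85 min/unit

0.85 min/unit


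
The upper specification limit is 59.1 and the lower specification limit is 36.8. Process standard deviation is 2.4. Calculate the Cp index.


Cp = (59.1 - 36.8) / (6 * 2.4)

1.55


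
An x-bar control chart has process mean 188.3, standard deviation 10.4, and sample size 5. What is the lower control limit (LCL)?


LCL = 188.3 - 3 * 10.4 / sqrt(5)

174.35


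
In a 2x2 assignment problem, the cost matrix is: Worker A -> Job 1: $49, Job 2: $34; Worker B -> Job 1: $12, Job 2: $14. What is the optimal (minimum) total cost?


Option 1: A->1 + B->2 = $49 + $14 = $63
Option 2: A->2 + B->1 = $34 + $12 = $46
Min cost = min($63, $46) = $46

$46


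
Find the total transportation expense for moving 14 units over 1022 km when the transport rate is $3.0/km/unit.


TC = dist * cost * units = 1022 * 3.0 * 14 = $42924.00

$42924.00


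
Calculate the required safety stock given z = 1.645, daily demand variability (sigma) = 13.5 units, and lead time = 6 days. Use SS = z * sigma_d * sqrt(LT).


Formula: SS = z * sigma_d * sqrt(LT)
sqrt(LT) = sqrt(6) = 2.4495
SS = 1.645 * 13.5 * 2.4495
SS = 54.4 units

54.4 units


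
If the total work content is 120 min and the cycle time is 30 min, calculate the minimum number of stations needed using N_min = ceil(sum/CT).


Formula: N_min = ceil(Sum of Task Times / Cycle Time)
N_min = ceil(120 min / 30 min) = ceil(4.0)
N_min = 4 stations

4


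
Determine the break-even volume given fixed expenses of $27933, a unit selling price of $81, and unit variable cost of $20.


Formula: BEQ = Fixed Costs / (Price - Variable Cost)
Contribution margin = $81 - $20 = $61/unit
BEQ = ceil($27933 / $61/unit) = ceil(457.92) = 458 units

458 units


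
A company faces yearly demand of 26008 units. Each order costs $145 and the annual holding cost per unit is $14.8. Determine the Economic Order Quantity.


Formula: EOQ = sqrt(2 * D * S / H)
Numerator: 2 * 26008 * 145 = 7542320
2DS/H = 7542320 / 14.8 = 509616.2
EOQ = sqrt(509616.2) = 713.9 units

713.9 units


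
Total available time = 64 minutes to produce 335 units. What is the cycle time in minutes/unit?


Formula: CT = Available Time / Number of Units
CT = 64 min / 335 units
CT = 0.19 min/unit

0.19 min/unit


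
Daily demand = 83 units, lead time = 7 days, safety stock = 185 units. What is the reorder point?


Formula: ROP = (Daily Demand * Lead Time) + Safety Stock
Demand during lead time = 83 * 7 = 581 units
ROP = 581 + 185 = 766 units

766 units


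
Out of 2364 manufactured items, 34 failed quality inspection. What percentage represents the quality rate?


Formula: Quality Rate = Good Pieces / Total Pieces * 100
Good pieces = 2364 - 34 = 2330
QR = 2330 / 2364 * 100 = 98.6%

98.6%
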